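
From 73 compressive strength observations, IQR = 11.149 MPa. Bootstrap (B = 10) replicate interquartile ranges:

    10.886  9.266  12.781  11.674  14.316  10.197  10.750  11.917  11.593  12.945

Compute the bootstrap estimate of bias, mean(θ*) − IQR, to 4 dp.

mean(θ*) = (10.886 + 9.266 + 12.781 + 11.674 + 14.316 + 10.197 + 10.750 + 11.917 + 11.593 + 12.945) / 10 = 11.63250
bias = 11.63250 − 11.149

bias = +0.4835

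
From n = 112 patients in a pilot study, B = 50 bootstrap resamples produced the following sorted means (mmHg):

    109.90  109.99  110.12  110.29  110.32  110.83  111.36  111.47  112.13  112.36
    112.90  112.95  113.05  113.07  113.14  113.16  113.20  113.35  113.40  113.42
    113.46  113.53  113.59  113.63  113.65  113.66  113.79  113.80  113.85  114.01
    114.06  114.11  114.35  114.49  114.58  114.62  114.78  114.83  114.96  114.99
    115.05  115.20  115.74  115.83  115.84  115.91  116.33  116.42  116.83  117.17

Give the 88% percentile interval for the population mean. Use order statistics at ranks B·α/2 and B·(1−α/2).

(110.12, 116.33)

α = 0.12; lower rank = 50 × 0.060 = 3; upper rank = 50 × 0.940 = 47.
The 3rd smallest replicate is 110.12; the 47th is 116.33.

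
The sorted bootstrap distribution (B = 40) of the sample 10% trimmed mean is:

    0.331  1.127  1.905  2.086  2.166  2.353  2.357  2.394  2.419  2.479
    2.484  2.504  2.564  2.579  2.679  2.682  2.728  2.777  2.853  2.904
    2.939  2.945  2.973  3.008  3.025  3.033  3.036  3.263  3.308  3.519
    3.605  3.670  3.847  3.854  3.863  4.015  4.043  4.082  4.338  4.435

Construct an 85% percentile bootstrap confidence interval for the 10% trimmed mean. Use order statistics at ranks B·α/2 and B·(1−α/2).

(1.905, 4.043)

α = 0.15; lower rank = 40 × 0.075 = 3; upper rank = 40 × 0.925 = 37.
The 3rd smallest replicate is 1.905; the 37th is 4.043.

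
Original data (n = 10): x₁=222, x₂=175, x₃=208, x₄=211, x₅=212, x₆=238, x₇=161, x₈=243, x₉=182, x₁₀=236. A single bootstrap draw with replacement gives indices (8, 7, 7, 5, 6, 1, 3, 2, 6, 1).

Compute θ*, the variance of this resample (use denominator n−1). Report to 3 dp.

θ* = 993.333

Resample values: 243, 161, 161, 212, 238, 222, 208, 175, 238, 222.
Mean = 208.0000; sum of squared deviations = 8940.0000
s² = 8940.0000 / 9 = 993.3333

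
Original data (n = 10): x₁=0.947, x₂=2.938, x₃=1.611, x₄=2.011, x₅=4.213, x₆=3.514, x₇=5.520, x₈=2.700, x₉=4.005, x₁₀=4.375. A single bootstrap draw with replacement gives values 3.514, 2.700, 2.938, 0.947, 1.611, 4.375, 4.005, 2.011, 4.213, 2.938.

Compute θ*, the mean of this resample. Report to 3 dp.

θ* = 2.925

Mean = (3.514 + 2.700 + 2.938 + 0.947 + 1.611 + 4.375 + 4.005 + 2.011 + 4.213 + 2.938) / 10 = 29.2520 / 10 = 2.925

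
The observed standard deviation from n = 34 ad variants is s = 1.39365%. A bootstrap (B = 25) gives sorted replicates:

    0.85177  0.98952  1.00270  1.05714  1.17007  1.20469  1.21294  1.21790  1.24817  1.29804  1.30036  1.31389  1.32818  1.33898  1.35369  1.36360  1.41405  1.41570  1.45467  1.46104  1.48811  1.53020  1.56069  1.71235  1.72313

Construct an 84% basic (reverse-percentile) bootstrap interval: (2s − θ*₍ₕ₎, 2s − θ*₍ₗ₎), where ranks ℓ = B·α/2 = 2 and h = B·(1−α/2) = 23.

Percentile endpoints at ranks 2 and 23: θ*₍2₎ = 0.98952, θ*₍23₎ = 1.56069.
Basic interval reflects these around s:
  lower = 2 × 1.39365 − 1.56069 = 1.22661
  upper = 2 × 1.39365 − 0.98952 = 1.79778

(1.22661, 1.79778)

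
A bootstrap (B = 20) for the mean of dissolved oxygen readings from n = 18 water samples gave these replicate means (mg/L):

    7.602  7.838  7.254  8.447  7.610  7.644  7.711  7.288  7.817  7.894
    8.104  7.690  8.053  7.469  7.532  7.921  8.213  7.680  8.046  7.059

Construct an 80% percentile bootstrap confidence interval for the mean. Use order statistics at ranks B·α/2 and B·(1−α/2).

(7.254, 8.104)

Sorted replicates: 7.059, 7.254, 7.288, 7.469, 7.532, 7.602, 7.610, 7.644, 7.680, 7.690, 7.711, 7.817, 7.838, 7.894, 7.921, 8.046, 8.053, 8.104, 8.213, 8.447
α = 0.20; lower rank = 20 × 0.100 = 2; upper rank = 20 × 0.900 = 18.
The 2nd smallest replicate is 7.254; the 18th is 8.104.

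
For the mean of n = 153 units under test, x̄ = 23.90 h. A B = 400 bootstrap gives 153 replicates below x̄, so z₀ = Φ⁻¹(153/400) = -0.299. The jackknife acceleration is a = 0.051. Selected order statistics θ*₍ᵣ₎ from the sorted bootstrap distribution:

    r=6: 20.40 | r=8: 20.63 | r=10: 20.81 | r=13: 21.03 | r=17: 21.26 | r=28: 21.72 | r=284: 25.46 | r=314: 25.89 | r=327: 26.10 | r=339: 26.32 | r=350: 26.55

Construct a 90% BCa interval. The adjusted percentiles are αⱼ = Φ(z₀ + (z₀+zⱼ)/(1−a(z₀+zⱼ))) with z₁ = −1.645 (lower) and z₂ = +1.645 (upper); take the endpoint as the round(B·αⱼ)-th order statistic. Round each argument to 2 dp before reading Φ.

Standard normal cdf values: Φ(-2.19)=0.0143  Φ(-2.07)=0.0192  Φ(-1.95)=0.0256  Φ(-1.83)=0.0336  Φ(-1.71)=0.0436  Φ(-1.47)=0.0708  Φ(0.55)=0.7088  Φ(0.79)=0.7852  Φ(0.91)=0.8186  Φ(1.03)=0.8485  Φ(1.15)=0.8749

Lower: z₀ + z₁ = -0.299 + (-1.645) = -1.944; 1 − a(z₀+z₁) = 1 − (0.051)(-1.944) = 1.0991; argument = -0.299 + (-1.944)/1.0991 = -2.0676 → -2.07.
α₁ = Φ(-2.07) = 0.0192; rank = round(400 × 0.0192) = 8; θ*₍8₎ = 20.63.
Upper: z₀ + z₂ = 1.346; 1 − a(z₀+z₂) = 0.9314; argument = 1.1462 → 1.15; α₂ = 0.8749; rank = 350; θ*₍350₎ = 26.55.

(20.63, 26.55)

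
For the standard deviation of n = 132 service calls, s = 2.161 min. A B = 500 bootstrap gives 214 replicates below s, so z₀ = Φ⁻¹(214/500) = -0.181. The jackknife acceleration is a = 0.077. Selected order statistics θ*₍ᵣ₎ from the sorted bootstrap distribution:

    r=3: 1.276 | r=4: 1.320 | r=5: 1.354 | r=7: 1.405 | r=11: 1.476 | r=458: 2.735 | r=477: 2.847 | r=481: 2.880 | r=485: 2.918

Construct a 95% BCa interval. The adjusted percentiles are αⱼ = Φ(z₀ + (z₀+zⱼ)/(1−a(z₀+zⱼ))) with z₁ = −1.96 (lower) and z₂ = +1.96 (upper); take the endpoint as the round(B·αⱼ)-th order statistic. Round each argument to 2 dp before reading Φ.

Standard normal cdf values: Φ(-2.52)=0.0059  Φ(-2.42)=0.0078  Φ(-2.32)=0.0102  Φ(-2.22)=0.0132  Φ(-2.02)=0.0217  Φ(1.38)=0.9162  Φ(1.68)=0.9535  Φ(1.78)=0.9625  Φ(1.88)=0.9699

(1.476, 2.918)

Lower: z₀ + z₁ = -0.181 + (-1.960) = -2.141; 1 − a(z₀+z₁) = 1 − (0.077)(-2.141) = 1.1649; argument = -0.181 + (-2.141)/1.1649 = -2.0190 → -2.02.
α₁ = Φ(-2.02) = 0.0217; rank = round(500 × 0.0217) = 11; θ*₍11₎ = 1.476.
Upper: z₀ + z₂ = 1.779; 1 − a(z₀+z₂) = 0.8630; argument = 1.8804 → 1.88; α₂ = 0.9699; rank = 485; θ*₍485₎ = 2.918.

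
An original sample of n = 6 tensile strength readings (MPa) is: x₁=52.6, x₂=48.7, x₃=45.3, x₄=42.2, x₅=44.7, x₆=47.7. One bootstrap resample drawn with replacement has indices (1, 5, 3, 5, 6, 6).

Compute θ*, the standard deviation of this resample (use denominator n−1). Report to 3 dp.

θ* = 3.024

Resample values: 52.6, 44.7, 45.3, 44.7, 47.7, 47.7.
Mean = 47.1167; sum of squared deviations = 45.7283
s² = 45.7283 / 5 = 9.1457
s = √9.1457 = 3.024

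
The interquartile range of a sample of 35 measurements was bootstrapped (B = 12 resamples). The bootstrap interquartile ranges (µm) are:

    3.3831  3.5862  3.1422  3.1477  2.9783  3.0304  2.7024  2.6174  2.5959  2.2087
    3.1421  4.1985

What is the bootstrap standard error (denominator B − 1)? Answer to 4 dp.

Bootstrap SE is the standard deviation of the 12 replicate interquartile ranges.
Mean of replicates: (3.3831 + 3.5862 + 3.1422 + 3.1477 + 2.9783 + 3.0304 + 2.7024 + 2.6174 + 2.5959 + 2.2087 + 3.1421 + 4.1985) / 12 = 36.73290 / 12 = 3.06108
Sum of squared deviations: (+0.32203)² + (+0.52512)² + (+0.08112)² + (+0.08662)² + (−0.08278)² + (−0.03068)² + (−0.35868)² + (−0.44368)² + (−0.46518)² + (−0.85238)² + (+0.08102)² + (+1.13742)² = 2.97006
Variance = 2.97006 / 11 = 0.27001
SE* = √0.27001

SE* = 0.5196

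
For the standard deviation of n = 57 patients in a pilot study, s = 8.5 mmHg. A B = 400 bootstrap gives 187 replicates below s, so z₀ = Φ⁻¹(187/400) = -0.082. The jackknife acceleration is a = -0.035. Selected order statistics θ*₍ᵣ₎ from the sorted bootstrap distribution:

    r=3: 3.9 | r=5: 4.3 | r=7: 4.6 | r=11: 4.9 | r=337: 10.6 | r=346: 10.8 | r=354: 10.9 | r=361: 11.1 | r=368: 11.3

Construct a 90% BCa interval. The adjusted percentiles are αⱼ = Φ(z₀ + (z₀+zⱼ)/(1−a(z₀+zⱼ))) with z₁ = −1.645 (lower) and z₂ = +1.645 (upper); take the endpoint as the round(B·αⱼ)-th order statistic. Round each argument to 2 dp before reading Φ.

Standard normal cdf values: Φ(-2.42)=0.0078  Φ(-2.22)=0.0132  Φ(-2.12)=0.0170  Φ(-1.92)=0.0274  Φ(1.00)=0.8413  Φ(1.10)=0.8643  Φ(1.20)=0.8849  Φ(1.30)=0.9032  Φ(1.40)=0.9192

Lower: z₀ + z₁ = -0.082 + (-1.645) = -1.727; 1 − a(z₀+z₁) = 1 − (-0.035)(-1.727) = 0.9396; argument = -0.082 + (-1.727)/0.9396 = -1.9201 → -1.92.
α₁ = Φ(-1.92) = 0.0274; rank = round(400 × 0.0274) = 11; θ*₍11₎ = 4.9.
Upper: z₀ + z₂ = 1.563; 1 − a(z₀+z₂) = 1.0547; argument = 1.3999 → 1.40; α₂ = 0.9192; rank = 368; θ*₍368₎ = 11.3.

(4.9, 11.3)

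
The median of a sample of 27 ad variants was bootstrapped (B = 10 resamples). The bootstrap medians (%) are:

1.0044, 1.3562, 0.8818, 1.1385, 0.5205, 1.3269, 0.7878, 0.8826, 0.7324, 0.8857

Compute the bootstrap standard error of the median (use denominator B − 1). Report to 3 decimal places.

SE* = 0.262

Bootstrap SE is the standard deviation of the 10 replicate medians.
Mean of replicates: (1.0044 + 1.3562 + 0.8818 + 1.1385 + 0.5205 + 1.3269 + 0.7878 + 0.8826 + 0.7324 + 0.8857) / 10 = 9.51680 / 10 = 0.95168
Sum of squared deviations: (+0.05272)² + (+0.40452)² + (−0.06988)² + (+0.18682)² + (−0.43118)² + (+0.37522)² + (−0.16388)² + (−0.06908)² + (−0.21928)² + (−0.06598)² = 0.61697
Variance = 0.61697 / 9 = 0.06855
SE* = √0.06855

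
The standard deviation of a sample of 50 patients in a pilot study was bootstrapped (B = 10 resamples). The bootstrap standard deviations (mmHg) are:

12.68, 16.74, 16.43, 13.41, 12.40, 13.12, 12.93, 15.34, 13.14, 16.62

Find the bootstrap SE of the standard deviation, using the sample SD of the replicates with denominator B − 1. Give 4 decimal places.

SE* = 1.7824

Bootstrap SE is the standard deviation of the 10 replicate standard deviations.
Mean of replicates: (12.68 + 16.74 + 16.43 + 13.41 + 12.40 + 13.12 + 12.93 + 15.34 + 13.14 + 16.62) / 10 = 142.81000 / 10 = 14.28100
Sum of squared deviations: (−1.60100)² + (+2.45900)² + (+2.14900)² + (−0.87100)² + (−1.88100)² + (−1.16100)² + (−1.35100)² + (+1.05900)² + (−1.14100)² + (+2.33900)² = 28.59229
Variance = 28.59229 / 9 = 3.17692
SE* = √3.17692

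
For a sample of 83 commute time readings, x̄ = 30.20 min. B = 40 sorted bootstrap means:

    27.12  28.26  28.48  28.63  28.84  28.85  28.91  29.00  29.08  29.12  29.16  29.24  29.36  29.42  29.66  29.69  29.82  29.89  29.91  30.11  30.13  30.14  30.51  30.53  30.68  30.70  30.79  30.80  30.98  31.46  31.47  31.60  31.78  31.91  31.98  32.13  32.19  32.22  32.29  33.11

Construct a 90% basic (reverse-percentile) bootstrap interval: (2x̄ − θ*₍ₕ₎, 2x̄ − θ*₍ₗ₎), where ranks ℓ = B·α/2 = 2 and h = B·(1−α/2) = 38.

(28.18, 32.14)

Percentile endpoints at ranks 2 and 38: θ*₍2₎ = 28.26, θ*₍38₎ = 32.22.
Basic interval reflects these around x̄:
  lower = 2 × 30.20 − 32.22 = 28.18
  upper = 2 × 30.20 − 28.26 = 32.14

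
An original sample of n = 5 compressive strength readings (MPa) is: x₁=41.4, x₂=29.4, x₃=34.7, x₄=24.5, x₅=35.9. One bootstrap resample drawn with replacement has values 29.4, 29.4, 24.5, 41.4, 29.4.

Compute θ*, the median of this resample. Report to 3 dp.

Sorted: 24.5, 29.4, 29.4, 29.4, 41.4
Median = middle value = 29.400

θ* = 29.400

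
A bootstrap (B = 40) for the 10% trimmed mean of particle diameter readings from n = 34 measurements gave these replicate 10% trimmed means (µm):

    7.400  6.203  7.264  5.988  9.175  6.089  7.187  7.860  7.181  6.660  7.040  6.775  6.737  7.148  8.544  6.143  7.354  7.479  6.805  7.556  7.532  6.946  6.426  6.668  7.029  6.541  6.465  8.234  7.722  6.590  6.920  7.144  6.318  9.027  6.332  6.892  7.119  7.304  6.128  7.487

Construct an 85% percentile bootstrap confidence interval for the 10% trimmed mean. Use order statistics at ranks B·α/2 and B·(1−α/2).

Sorted replicates: 5.988, 6.089, 6.128, 6.143, 6.203, 6.318, 6.332, 6.426, 6.465, 6.541, 6.590, 6.660, 6.668, 6.737, 6.775, 6.805, 6.892, 6.920, 6.946, 7.029, 7.040, 7.119, 7.144, 7.148, 7.181, 7.187, 7.264, 7.304, 7.354, 7.400, 7.479, 7.487, 7.532, 7.556, 7.722, 7.860, 8.234, 8.544, 9.027, 9.175
α = 0.15; lower rank = 40 × 0.075 = 3; upper rank = 40 × 0.925 = 37.
The 3rd smallest replicate is 6.128; the 37th is 8.234.

(6.128, 8.234)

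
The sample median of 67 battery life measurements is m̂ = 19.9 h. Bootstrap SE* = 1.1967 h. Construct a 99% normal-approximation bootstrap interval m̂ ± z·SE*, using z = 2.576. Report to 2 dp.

Margin = 2.576 × 1.1967 = 3.083
Interval: 19.9 ± 3.083

(16.82, 22.98)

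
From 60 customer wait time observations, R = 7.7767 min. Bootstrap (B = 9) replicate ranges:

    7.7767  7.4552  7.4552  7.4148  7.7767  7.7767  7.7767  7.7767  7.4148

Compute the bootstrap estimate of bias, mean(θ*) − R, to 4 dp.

bias = −0.1519

mean(θ*) = (7.7767 + 7.4552 + 7.4552 + 7.4148 + 7.7767 + 7.7767 + 7.7767 + 7.7767 + 7.4148) / 9 = 7.62483
bias = 7.62483 − 7.7767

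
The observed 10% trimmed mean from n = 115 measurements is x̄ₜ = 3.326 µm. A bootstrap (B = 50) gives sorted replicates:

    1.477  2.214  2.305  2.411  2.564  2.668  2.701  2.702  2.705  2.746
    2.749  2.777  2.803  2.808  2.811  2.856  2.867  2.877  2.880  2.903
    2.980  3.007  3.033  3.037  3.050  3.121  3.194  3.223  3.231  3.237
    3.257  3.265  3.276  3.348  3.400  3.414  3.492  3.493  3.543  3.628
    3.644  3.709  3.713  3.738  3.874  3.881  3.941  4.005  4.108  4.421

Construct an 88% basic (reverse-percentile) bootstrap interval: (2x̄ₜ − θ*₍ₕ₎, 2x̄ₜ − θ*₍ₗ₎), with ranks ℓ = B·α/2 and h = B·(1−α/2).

(2.711, 4.347)

Percentile endpoints at ranks 3 and 47: θ*₍3₎ = 2.305, θ*₍47₎ = 3.941.
Basic interval reflects these around x̄ₜ:
  lower = 2 × 3.326 − 3.941 = 2.711
  upper = 2 × 3.326 − 2.305 = 4.347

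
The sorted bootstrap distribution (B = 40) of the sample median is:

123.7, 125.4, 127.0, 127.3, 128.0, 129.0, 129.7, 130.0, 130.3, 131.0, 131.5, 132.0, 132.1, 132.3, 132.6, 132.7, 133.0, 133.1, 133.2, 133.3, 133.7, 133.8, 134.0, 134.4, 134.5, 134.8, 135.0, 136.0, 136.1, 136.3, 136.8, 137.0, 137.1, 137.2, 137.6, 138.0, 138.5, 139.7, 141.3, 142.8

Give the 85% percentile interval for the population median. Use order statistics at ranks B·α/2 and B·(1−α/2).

(127.0, 138.5)

α = 0.15; lower rank = 40 × 0.075 = 3; upper rank = 40 × 0.925 = 37.
The 3rd smallest replicate is 127.0; the 37th is 138.5.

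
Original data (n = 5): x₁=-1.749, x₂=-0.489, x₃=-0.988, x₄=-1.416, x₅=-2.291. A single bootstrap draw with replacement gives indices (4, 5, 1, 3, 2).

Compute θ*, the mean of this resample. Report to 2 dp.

θ* = -1.39

Resample values: -1.416, -2.291, -1.749, -0.988, -0.489.
Mean = ((-1.416) + (-2.291) + (-1.749) + (-0.988) + (-0.489)) / 5 = -6.9330 / 5 = -1.39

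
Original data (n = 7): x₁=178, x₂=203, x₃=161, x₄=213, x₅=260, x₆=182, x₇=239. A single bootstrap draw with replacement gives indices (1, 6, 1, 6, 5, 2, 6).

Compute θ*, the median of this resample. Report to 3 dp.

θ* = 182.000

Resample values: 178, 182, 178, 182, 260, 203, 182.
Sorted: 178, 178, 182, 182, 182, 203, 260
Median = middle value = 182.000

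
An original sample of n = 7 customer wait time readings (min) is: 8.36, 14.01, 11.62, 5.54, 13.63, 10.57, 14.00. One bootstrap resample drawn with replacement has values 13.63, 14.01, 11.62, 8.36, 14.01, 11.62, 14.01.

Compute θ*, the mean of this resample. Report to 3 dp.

θ* = 12.466

Mean = (13.63 + 14.01 + 11.62 + 8.36 + 14.01 + 11.62 + 14.01) / 7 = 87.260 / 7 = 12.466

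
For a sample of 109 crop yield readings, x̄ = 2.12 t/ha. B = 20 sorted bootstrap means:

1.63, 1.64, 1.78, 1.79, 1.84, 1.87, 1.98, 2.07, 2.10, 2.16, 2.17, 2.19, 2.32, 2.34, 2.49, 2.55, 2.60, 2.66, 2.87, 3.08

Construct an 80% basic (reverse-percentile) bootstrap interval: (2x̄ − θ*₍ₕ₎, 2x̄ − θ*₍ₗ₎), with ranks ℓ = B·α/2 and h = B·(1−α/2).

(1.58, 2.60)

Percentile endpoints at ranks 2 and 18: θ*₍2₎ = 1.64, θ*₍18₎ = 2.66.
Basic interval reflects these around x̄:
  lower = 2 × 2.12 − 2.66 = 1.58
  upper = 2 × 2.12 − 1.64 = 2.60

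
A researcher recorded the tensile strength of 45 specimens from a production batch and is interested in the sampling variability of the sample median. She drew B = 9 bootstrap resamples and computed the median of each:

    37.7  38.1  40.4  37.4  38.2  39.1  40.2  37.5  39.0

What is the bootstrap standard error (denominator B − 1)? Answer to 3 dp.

Bootstrap SE is the standard deviation of the 9 replicate medians.
Mean of replicates: (37.7 + 38.1 + 40.4 + 37.4 + 38.2 + 39.1 + 40.2 + 37.5 + 39.0) / 9 = 347.6000 / 9 = 38.6222
Sum of squared deviations: (−0.9222)² + (−0.5222)² + (+1.7778)² + (−1.2222)² + (−0.4222)² + (+0.4778)² + (+1.5778)² + (−1.1222)² + (+0.3778)² = 10.0756
Variance = 10.0756 / 8 = 1.2594
SE* = √1.2594

SE* = 1.122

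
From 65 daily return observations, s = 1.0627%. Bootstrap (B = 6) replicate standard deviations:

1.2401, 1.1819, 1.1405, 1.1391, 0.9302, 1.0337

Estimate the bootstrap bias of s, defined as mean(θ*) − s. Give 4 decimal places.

bias = +0.0482

mean(θ*) = (1.2401 + 1.1819 + 1.1405 + 1.1391 + 0.9302 + 1.0337) / 6 = 1.11092
bias = 1.11092 − 1.0627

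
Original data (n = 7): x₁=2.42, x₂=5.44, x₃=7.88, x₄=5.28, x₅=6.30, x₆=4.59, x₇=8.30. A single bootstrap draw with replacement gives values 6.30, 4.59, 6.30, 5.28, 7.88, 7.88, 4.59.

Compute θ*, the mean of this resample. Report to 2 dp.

Mean = (6.30 + 4.59 + 6.30 + 5.28 + 7.88 + 7.88 + 4.59) / 7 = 42.820 / 7 = 6.12

θ* = 6.12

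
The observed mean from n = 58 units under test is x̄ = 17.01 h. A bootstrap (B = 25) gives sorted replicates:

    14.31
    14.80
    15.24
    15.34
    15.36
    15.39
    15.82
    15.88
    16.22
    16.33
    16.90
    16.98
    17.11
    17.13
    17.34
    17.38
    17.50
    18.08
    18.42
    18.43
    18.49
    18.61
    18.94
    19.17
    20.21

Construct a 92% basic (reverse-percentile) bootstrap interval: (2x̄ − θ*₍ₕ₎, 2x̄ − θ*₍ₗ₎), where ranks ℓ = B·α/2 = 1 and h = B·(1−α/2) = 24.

Percentile endpoints at ranks 1 and 24: θ*₍1₎ = 14.31, θ*₍24₎ = 19.17.
Basic interval reflects these around x̄:
  lower = 2 × 17.01 − 19.17 = 14.85
  upper = 2 × 17.01 − 14.31 = 19.71

(14.85, 19.71)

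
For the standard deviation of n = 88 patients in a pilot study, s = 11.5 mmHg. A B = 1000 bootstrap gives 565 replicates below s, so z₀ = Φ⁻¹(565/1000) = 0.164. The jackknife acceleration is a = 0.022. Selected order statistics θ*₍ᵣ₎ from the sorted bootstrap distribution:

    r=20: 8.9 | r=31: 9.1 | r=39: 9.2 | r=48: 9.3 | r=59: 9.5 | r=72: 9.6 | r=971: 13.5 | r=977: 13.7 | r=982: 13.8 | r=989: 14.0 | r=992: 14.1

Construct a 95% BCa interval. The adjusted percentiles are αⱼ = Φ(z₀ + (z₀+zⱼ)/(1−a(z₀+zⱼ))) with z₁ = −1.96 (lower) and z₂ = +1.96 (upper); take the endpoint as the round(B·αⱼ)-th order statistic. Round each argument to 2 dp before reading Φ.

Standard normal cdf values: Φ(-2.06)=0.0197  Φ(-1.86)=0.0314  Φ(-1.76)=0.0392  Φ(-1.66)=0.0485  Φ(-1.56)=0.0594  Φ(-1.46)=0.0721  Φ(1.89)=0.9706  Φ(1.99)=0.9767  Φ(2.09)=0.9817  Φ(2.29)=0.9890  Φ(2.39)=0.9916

(9.5, 14.1)

Lower: z₀ + z₁ = 0.164 + (-1.960) = -1.796; 1 − a(z₀+z₁) = 1 − (0.022)(-1.796) = 1.0395; argument = 0.164 + (-1.796)/1.0395 = -1.5637 → -1.56.
α₁ = Φ(-1.56) = 0.0594; rank = round(1000 × 0.0594) = 59; θ*₍59₎ = 9.5.
Upper: z₀ + z₂ = 2.124; 1 − a(z₀+z₂) = 0.9533; argument = 2.3921 → 2.39; α₂ = 0.9916; rank = 992; θ*₍992₎ = 14.1.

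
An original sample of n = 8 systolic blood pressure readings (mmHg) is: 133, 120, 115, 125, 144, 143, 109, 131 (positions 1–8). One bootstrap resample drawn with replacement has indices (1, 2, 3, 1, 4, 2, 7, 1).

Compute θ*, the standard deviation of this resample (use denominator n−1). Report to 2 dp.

Resample values: 133, 120, 115, 133, 125, 120, 109, 133.
Mean = 123.5000; sum of squared deviations = 580.0000
s² = 580.0000 / 7 = 82.8571
s = √82.8571 = 9.10

θ* = 9.10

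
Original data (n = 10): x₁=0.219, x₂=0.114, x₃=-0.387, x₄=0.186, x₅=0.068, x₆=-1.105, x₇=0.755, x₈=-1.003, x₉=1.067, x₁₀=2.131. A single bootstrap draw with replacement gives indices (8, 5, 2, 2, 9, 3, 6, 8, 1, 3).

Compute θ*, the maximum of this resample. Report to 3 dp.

Resample values: -1.003, 0.068, 0.114, 0.114, 1.067, -0.387, -1.105, -1.003, 0.219, -0.387.
Maximum = 1.067

θ* = 1.067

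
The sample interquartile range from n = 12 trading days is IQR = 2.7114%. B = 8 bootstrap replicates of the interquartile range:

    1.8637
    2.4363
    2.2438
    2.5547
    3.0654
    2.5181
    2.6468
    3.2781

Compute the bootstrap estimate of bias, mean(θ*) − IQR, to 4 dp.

bias = −0.1355

mean(θ*) = (1.8637 + 2.4363 + 2.2438 + 2.5547 + 3.0654 + 2.5181 + 2.6468 + 3.2781) / 8 = 2.57586
bias = 2.57586 − 2.7114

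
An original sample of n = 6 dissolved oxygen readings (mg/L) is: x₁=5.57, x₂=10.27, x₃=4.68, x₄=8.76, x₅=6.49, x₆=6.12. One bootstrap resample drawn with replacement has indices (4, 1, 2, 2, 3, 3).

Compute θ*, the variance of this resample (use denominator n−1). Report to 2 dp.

Resample values: 8.76, 5.57, 10.27, 10.27, 4.68, 4.68.
Mean = 7.3717; sum of squared deviations = 36.4643
s² = 36.4643 / 5 = 7.2929

θ* = 7.29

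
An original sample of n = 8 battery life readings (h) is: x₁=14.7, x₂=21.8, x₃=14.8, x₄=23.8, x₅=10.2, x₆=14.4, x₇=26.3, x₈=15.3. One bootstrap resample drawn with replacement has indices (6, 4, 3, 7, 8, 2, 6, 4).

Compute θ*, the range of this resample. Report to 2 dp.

Resample values: 14.4, 23.8, 14.8, 26.3, 15.3, 21.8, 14.4, 23.8.
Range = 26.3 − 14.4 = 11.90

θ* = 11.90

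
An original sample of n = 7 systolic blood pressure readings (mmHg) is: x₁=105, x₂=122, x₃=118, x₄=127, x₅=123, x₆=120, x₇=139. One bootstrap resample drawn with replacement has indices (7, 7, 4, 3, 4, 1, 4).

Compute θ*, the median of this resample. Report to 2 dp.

θ* = 127.00

Resample values: 139, 139, 127, 118, 127, 105, 127.
Sorted: 105, 118, 127, 127, 127, 139, 139
Median = middle value = 127.00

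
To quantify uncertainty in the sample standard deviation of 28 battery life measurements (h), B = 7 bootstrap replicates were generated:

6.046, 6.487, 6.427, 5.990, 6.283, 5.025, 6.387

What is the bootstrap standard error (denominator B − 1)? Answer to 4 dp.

SE* = 0.5071

Bootstrap SE is the standard deviation of the 7 replicate standard deviations.
Mean of replicates: (6.046 + 6.487 + 6.427 + 5.990 + 6.283 + 5.025 + 6.387) / 7 = 42.64500 / 7 = 6.09214
Sum of squared deviations: (−0.04614)² + (+0.39486)² + (+0.33486)² + (−0.10214)² + (+0.19086)² + (−1.06714)² + (+0.29486)² = 1.54276
Variance = 1.54276 / 6 = 0.25713
SE* = √0.25713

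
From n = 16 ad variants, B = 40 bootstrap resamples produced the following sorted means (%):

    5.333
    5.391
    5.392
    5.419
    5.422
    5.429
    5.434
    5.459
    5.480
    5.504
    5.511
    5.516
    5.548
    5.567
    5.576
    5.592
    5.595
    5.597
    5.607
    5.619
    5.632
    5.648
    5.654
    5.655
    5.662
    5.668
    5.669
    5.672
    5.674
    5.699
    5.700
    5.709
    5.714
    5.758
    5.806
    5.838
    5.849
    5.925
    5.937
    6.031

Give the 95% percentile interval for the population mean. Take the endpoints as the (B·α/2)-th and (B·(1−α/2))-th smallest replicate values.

α = 0.05; lower rank = 40 × 0.025 = 1; upper rank = 40 × 0.975 = 39.
The 1st smallest replicate is 5.333; the 39th is 5.937.

(5.333, 5.937)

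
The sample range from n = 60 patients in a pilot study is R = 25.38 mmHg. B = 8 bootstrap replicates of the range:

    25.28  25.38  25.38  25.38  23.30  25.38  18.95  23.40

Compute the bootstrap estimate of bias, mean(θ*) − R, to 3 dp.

mean(θ*) = (25.28 + 25.38 + 25.38 + 25.38 + 23.30 + 25.38 + 18.95 + 23.40) / 8 = 24.0562
bias = 24.0562 − 25.38

bias = −1.324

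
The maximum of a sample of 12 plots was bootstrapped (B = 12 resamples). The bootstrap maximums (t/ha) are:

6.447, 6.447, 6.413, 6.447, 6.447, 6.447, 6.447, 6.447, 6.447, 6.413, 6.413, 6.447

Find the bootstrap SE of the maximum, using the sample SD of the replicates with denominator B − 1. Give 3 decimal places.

Bootstrap SE is the standard deviation of the 12 replicate maximums.
Mean of replicates: (6.447 + 6.447 + 6.413 + 6.447 + 6.447 + 6.447 + 6.447 + 6.447 + 6.447 + 6.413 + 6.413 + 6.447) / 12 = 77.26200 / 12 = 6.43850
Sum of squared deviations: (+0.00850)² + (+0.00850)² + (−0.02550)² + (+0.00850)² + (+0.00850)² + (+0.00850)² + (+0.00850)² + (+0.00850)² + (+0.00850)² + (−0.02550)² + (−0.02550)² + (+0.00850)² = 0.00260
Variance = 0.00260 / 11 = 0.00024
SE* = √0.00024

SE* = 0.015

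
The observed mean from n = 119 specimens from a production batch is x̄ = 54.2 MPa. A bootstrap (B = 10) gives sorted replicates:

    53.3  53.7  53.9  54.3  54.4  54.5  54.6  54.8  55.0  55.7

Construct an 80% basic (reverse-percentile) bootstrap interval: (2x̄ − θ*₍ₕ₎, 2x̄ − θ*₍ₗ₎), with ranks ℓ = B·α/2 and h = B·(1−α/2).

Percentile endpoints at ranks 1 and 9: θ*₍1₎ = 53.3, θ*₍9₎ = 55.0.
Basic interval reflects these around x̄:
  lower = 2 × 54.2 − 55.0 = 53.4
  upper = 2 × 54.2 − 53.3 = 55.1

(53.4, 55.1)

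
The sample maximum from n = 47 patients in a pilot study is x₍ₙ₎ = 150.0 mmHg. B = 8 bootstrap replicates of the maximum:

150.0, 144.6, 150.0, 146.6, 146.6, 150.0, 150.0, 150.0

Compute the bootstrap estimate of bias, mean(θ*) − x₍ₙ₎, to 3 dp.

mean(θ*) = (150.0 + 144.6 + 150.0 + 146.6 + 146.6 + 150.0 + 150.0 + 150.0) / 8 = 148.4750
bias = 148.4750 − 150.0

bias = −1.525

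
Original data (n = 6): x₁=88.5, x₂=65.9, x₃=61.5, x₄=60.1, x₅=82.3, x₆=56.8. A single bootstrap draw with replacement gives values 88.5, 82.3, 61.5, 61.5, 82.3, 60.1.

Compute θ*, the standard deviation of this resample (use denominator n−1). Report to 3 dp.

θ* = 12.989

Mean = 72.7000; sum of squared deviations = 843.6000
s² = 843.6000 / 5 = 168.7200
s = √168.7200 = 12.989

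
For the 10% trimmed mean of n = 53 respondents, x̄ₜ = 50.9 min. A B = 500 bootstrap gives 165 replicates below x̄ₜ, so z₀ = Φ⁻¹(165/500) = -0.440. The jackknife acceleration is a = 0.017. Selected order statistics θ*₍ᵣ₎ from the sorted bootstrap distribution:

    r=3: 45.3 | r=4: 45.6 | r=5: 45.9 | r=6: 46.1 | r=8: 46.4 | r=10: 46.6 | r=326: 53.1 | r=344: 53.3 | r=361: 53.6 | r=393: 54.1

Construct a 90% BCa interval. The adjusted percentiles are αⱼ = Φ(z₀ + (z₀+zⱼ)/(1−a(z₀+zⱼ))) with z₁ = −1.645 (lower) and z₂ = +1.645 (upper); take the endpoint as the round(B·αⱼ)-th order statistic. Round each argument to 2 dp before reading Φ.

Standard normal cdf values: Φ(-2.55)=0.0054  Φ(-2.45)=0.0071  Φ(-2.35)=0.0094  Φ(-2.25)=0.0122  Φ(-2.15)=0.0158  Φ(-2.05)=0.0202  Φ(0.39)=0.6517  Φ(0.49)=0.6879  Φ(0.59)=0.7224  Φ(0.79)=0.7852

(45.6, 54.1)

Lower: z₀ + z₁ = -0.440 + (-1.645) = -2.085; 1 − a(z₀+z₁) = 1 − (0.017)(-2.085) = 1.0354; argument = -0.440 + (-2.085)/1.0354 = -2.4536 → -2.45.
α₁ = Φ(-2.45) = 0.0071; rank = round(500 × 0.0071) = 4; θ*₍4₎ = 45.6.
Upper: z₀ + z₂ = 1.205; 1 − a(z₀+z₂) = 0.9795; argument = 0.7902 → 0.79; α₂ = 0.7852; rank = 393; θ*₍393₎ = 54.1.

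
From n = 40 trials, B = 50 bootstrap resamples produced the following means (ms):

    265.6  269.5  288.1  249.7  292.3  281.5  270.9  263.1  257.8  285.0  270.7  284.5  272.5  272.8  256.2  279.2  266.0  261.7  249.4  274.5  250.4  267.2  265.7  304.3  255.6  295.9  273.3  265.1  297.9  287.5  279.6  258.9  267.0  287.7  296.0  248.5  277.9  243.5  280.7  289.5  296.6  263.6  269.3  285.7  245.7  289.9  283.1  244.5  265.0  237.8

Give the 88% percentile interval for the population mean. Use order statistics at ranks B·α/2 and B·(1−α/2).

(244.5, 296.0)

Sorted replicates: 237.8, 243.5, 244.5, 245.7, 248.5, 249.4, 249.7, 250.4, 255.6, 256.2, 257.8, 258.9, 261.7, 263.1, 263.6, 265.0, 265.1, 265.6, 265.7, 266.0, 267.0, 267.2, 269.3, 269.5, 270.7, 270.9, 272.5, 272.8, 273.3, 274.5, 277.9, 279.2, 279.6, 280.7, 281.5, 283.1, 284.5, 285.0, 285.7, 287.5, 287.7, 288.1, 289.5, 289.9, 292.3, 295.9, 296.0, 296.6, 297.9, 304.3
α = 0.12; lower rank = 50 × 0.060 = 3; upper rank = 50 × 0.940 = 47.
The 3rd smallest replicate is 244.5; the 47th is 296.0.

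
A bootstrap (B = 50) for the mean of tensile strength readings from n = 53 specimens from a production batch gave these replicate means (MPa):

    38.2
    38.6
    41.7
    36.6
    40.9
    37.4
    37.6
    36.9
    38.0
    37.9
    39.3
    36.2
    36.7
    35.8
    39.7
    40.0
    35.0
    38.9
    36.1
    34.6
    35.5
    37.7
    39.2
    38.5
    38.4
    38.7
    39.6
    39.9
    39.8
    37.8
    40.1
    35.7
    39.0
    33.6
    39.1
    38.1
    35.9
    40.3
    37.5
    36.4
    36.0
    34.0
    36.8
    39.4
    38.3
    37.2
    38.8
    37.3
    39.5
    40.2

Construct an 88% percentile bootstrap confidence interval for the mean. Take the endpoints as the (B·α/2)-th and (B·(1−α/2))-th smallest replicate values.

(34.6, 40.2)

Sorted replicates: 33.6, 34.0, 34.6, 35.0, 35.5, 35.7, 35.8, 35.9, 36.0, 36.1, 36.2, 36.4, 36.6, 36.7, 36.8, 36.9, 37.2, 37.3, 37.4, 37.5, 37.6, 37.7, 37.8, 37.9, 38.0, 38.1, 38.2, 38.3, 38.4, 38.5, 38.6, 38.7, 38.8, 38.9, 39.0, 39.1, 39.2, 39.3, 39.4, 39.5, 39.6, 39.7, 39.8, 39.9, 40.0, 40.1, 40.2, 40.3, 40.9, 41.7
α = 0.12; lower rank = 50 × 0.060 = 3; upper rank = 50 × 0.940 = 47.
The 3rd smallest replicate is 34.6; the 47th is 40.2.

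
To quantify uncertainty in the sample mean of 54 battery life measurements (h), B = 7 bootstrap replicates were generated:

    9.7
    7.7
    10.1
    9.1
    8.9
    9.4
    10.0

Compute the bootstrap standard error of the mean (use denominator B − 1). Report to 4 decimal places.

SE* = 0.8220

Bootstrap SE is the standard deviation of the 7 replicate means.
Mean of replicates: (9.7 + 7.7 + 10.1 + 9.1 + 8.9 + 9.4 + 10.0) / 7 = 64.90000 / 7 = 9.27143
Sum of squared deviations: (+0.42857)² + (−1.57143)² + (+0.82857)² + (−0.17143)² + (−0.37143)² + (+0.12857)² + (+0.72857)² = 4.05429
Variance = 4.05429 / 6 = 0.67571
SE* = √0.67571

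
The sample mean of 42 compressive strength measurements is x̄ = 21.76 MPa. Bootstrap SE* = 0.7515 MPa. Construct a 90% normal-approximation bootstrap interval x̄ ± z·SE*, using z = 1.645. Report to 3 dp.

Margin = 1.645 × 0.7515 = 1.2362
Interval: 21.76 ± 1.2362

(20.524, 22.996)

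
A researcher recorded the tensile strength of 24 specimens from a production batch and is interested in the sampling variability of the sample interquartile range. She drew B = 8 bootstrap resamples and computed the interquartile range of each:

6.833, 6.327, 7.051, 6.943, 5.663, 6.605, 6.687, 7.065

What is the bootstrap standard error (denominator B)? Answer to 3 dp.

Bootstrap SE is the standard deviation of the 8 replicate interquartile ranges.
Mean of replicates: (6.833 + 6.327 + 7.051 + 6.943 + 5.663 + 6.605 + 6.687 + 7.065) / 8 = 53.1740 / 8 = 6.6467
Sum of squared deviations: (+0.1863)² + (−0.3197)² + (+0.4043)² + (+0.2962)² + (−0.9837)² + (−0.0417)² + (+0.0403)² + (+0.4183)² = 1.5342
Variance = 1.5342 / 8 = 0.1918
SE* = √0.1918

SE* = 0.438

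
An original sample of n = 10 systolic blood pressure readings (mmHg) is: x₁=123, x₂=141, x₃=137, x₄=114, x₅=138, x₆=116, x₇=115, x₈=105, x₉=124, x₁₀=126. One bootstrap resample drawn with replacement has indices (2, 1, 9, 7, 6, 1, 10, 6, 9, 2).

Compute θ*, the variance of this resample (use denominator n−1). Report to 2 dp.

Resample values: 141, 123, 124, 115, 116, 123, 126, 116, 124, 141.
Mean = 124.9000; sum of squared deviations = 784.9000
s² = 784.9000 / 9 = 87.2111

θ* = 87.21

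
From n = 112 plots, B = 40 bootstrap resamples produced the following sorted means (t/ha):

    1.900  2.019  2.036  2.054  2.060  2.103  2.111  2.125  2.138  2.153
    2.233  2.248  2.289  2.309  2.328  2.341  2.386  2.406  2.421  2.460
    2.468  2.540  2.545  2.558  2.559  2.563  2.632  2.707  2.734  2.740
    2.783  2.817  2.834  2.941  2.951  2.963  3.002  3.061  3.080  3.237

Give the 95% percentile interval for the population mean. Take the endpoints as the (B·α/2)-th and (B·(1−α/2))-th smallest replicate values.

α = 0.05; lower rank = 40 × 0.025 = 1; upper rank = 40 × 0.975 = 39.
The 1st smallest replicate is 1.900; the 39th is 3.080.

(1.900, 3.080)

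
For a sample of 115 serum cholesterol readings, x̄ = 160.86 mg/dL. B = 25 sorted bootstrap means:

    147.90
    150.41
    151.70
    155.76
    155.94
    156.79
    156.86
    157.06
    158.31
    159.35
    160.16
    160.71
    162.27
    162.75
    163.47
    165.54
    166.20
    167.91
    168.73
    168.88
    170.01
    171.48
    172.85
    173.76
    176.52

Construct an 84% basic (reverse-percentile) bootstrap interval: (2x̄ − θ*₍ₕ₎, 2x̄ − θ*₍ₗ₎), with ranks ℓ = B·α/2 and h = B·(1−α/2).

(148.87, 171.31)

Percentile endpoints at ranks 2 and 23: θ*₍2₎ = 150.41, θ*₍23₎ = 172.85.
Basic interval reflects these around x̄:
  lower = 2 × 160.86 − 172.85 = 148.87
  upper = 2 × 160.86 − 150.41 = 171.31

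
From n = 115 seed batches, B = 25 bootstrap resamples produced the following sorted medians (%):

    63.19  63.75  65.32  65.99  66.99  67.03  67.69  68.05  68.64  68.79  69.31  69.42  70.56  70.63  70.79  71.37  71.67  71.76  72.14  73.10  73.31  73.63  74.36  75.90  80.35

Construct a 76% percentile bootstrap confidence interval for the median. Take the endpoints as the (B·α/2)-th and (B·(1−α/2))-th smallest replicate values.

α = 0.24; lower rank = 25 × 0.120 = 3; upper rank = 25 × 0.880 = 22.
The 3rd smallest replicate is 65.32; the 22nd is 73.63.

(65.32, 73.63)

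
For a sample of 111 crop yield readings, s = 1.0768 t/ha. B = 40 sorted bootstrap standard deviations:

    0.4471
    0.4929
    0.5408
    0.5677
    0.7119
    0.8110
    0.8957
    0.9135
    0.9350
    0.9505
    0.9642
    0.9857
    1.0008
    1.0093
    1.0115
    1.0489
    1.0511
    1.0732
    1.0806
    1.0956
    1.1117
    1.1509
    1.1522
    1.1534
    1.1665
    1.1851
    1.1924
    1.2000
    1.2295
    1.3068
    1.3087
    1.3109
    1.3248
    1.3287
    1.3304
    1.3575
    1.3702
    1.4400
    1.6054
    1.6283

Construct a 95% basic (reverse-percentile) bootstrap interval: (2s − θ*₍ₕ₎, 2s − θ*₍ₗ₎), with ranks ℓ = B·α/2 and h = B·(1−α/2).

(0.5482, 1.7065)

Percentile endpoints at ranks 1 and 39: θ*₍1₎ = 0.4471, θ*₍39₎ = 1.6054.
Basic interval reflects these around s:
  lower = 2 × 1.0768 − 1.6054 = 0.5482
  upper = 2 × 1.0768 − 0.4471 = 1.7065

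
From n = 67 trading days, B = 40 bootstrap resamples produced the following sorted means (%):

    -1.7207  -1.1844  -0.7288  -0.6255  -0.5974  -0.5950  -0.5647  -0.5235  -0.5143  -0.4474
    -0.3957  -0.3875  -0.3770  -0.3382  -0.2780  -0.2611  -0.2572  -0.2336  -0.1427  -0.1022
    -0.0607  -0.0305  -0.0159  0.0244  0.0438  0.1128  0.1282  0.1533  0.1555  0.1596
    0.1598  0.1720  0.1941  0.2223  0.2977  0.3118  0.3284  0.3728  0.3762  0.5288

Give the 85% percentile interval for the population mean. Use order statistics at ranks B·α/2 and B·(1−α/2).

(-0.7288, 0.3284)

α = 0.15; lower rank = 40 × 0.075 = 3; upper rank = 40 × 0.925 = 37.
The 3rd smallest replicate is -0.7288; the 37th is 0.3284.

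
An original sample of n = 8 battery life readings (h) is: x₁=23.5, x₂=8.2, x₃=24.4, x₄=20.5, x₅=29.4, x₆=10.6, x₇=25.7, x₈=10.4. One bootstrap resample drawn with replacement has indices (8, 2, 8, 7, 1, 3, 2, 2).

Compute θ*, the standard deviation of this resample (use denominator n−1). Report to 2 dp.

θ* = 8.07

Resample values: 10.4, 8.2, 10.4, 25.7, 23.5, 24.4, 8.2, 8.2.
Mean = 14.8750; sum of squared deviations = 456.0150
s² = 456.0150 / 7 = 65.1450
s = √65.1450 = 8.07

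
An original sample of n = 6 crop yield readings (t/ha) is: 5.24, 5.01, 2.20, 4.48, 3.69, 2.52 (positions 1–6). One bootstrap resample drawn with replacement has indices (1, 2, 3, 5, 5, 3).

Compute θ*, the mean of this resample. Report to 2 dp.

θ* = 3.67

Resample values: 5.24, 5.01, 2.20, 3.69, 3.69, 2.20.
Mean = (5.24 + 5.01 + 2.20 + 3.69 + 3.69 + 2.20) / 6 = 22.030 / 6 = 3.67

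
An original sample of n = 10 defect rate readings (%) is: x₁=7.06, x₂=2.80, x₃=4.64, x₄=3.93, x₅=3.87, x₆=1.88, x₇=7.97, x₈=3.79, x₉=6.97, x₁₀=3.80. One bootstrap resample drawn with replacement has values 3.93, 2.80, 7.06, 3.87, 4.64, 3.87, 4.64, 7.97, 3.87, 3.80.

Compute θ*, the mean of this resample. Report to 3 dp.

θ* = 4.645

Mean = (3.93 + 2.80 + 7.06 + 3.87 + 4.64 + 3.87 + 4.64 + 7.97 + 3.87 + 3.80) / 10 = 46.450 / 10 = 4.645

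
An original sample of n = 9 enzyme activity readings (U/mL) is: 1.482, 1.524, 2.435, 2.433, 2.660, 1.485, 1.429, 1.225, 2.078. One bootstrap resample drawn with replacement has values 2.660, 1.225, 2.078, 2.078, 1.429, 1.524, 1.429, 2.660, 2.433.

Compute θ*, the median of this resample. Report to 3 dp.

Sorted: 1.225, 1.429, 1.429, 1.524, 2.078, 2.078, 2.433, 2.660, 2.660
Median = middle value = 2.078

θ* = 2.078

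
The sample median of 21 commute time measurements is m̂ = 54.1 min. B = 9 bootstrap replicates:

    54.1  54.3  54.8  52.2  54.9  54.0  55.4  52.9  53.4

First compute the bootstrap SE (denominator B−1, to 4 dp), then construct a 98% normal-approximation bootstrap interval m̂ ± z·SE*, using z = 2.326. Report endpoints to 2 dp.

(51.73, 56.47)

Mean of replicates = 54.0000; sum of squared deviations = 8.3200; SE* = √(8.3200/8) = 1.0198
Margin = 2.326 × 1.0198 = 2.372
Interval: 54.1 ± 2.372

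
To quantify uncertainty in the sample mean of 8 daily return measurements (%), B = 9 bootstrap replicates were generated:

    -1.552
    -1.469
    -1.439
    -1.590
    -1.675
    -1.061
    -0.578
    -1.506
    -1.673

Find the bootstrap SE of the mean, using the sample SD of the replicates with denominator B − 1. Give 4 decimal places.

Bootstrap SE is the standard deviation of the 9 replicate means.
Mean of replicates: ((-1.552) + (-1.469) + (-1.439) + (-1.590) + (-1.675) + (-1.061) + (-0.578) + (-1.506) + (-1.673)) / 9 = -12.54300 / 9 = -1.39367
Sum of squared deviations: (−0.15833)² + (−0.07533)² + (−0.04533)² + (−0.19633)² + (−0.28133)² + (+0.33267)² + (+0.81567)² + (−0.11233)² + (−0.27933)² = 1.01712
Variance = 1.01712 / 8 = 0.12714
SE* = √0.12714

SE* = 0.3566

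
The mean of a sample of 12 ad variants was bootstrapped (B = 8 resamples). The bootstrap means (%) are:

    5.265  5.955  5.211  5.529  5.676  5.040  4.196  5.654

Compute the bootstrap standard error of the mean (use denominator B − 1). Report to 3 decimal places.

Bootstrap SE is the standard deviation of the 8 replicate means.
Mean of replicates: (5.265 + 5.955 + 5.211 + 5.529 + 5.676 + 5.040 + 4.196 + 5.654) / 8 = 42.5260 / 8 = 5.3157
Sum of squared deviations: (−0.0507)² + (+0.6393)² + (−0.1047)² + (+0.2133)² + (+0.3603)² + (−0.2757)² + (−1.1197)² + (+0.3383)² = 2.0417
Variance = 2.0417 / 7 = 0.2917
SE* = √0.2917

SE* = 0.540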